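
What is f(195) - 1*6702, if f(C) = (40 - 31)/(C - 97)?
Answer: -656787/98 ≈ -6701.9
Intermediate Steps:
f(C) = 9/(-97 + C)
f(195) - 1*6702 = 9/(-97 + 195) - 1*6702 = 9/98 - 6702 = -656787/98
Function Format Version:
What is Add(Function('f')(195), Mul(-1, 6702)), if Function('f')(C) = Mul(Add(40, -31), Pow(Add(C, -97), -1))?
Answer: Rational(-656787, 98) ≈ -6701.9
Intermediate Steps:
Function('f')(C) = Mul(9, Pow(Add(-97, C), -1))
Add(Function('f')(195), Mul(-1, 6702)) = Add(Mul(9, Pow(Add(-97, 195), -1)), Mul(-1, 6702)) = Add(Mul(9, Pow(98, -1)), -6702) = Add(Mul(9, Rational(1, 98)), -6702) = Add(Rational(9, 98), -6702) = Rational(-656787, 98)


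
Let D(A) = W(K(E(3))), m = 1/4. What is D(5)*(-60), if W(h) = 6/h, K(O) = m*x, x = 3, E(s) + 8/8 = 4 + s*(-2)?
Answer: -480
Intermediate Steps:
E(s) = 3 - 2*s (E(s) = -1 + (4 + s*(-2)) = -1 + (4 - 2*s) = 3 - 2*s)
m = 1/4 ≈ 0.25000
K(O) = 3/4 (K(O) = (1/4)*3 = 3/4)
D(A) = 8 (D(A) = 6/(3/4) = 6*(4/3) = 8)
D(5)*(-60) = 8*(-60) = -480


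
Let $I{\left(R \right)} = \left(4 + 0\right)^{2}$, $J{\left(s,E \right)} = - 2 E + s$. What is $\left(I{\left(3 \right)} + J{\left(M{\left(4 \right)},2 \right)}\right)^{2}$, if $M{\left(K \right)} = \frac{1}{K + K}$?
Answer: $\frac{9409}{64} \approx 147.02$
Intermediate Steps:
$M{\left(K \right)} = \frac{1}{2 K}$
$J{\left(s,E \right)} = s - 2 E$
$I{\left(R \right)} = 16$ ($I{\left(R \right)} = 4^{2} = 16$)
$\left(I{\left(3 \right)} + J{\left(M{\left(4 \right)},2 \right)}\right)^{2} = \left(16 + \left(\frac{1}{2 \cdot 4} - 4\right)\right)^{2} = \left(16 + \left(\frac{1}{2} \cdot \frac{1}{4} - 4\right)\right)^{2} = \left(16 + \left(\frac{1}{8} - 4\right)\right)^{2} = \left(16 - \frac{31}{8}\right)^{2} = \left(\frac{97}{8}\right)^{2} = \frac{9409}{64}$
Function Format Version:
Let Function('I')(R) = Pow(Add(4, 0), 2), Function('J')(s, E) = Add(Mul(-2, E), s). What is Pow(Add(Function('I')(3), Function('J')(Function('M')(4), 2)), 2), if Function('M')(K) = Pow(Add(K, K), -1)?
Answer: Rational(9409, 64) ≈ 147.02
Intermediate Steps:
Function('M')(K) = Mul(Rational(1, 2), Pow(K, -1)) (Function('M')(K) = Pow(Mul(2, K), -1) = Mul(Rational(1, 2), Pow(K, -1)))
Function('J')(s, E) = Add(s, Mul(-2, E))
Function('I')(R) = 16 (Function('I')(R) = Pow(4, 2) = 16)
Pow(Add(Function('I')(3), Function('J')(Function('M')(4), 2)), 2) = Pow(Add(16, Add(Mul(Rational(1, 2), Pow(4, -1)), Mul(-2, 2))), 2) = Pow(Add(16, Add(Mul(Rational(1, 2), Rational(1, 4)), -4)), 2) = Pow(Add(16, Add(Rational(1, 8), -4)), 2) = Pow(Add(16, Rational(-31, 8)), 2) = Pow(Rational(97, 8), 2) = Rational(9409, 64)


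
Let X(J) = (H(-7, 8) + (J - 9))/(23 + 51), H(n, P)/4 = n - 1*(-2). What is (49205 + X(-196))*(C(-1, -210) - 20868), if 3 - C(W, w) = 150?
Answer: -76514459175/74 ≈ -1.0340e+9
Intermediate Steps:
H(n, P) = 8 + 4*n (H(n, P) = 4*(n - 1*(-2)) = 4*(n + 2) = 4*(2 + n) = 8 + 4*n)
C(W, w) = -147 (C(W, w) = 3 - 1*150 = 3 - 150 = -147)
X(J) = -29/74 + J/74 (X(J) = ((8 + 4*(-7)) + (J - 9))/(23 + 51) = ((8 - 28) + (-9 + J))/74 = (-20 + (-9 + J))*(1/74) = (-29 + J)*(1/74) = -29/74 + J/74)
(49205 + X(-196))*(C(-1, -210) - 20868) = (49205 + (-29/74 + (1/74)*(-196)))*(-147 - 20868) = (49205 + (-29/74 - 98/37))*(-21015) = (49205 - 225/74)*(-21015) = (3640945/74)*(-21015) = -76514459175/74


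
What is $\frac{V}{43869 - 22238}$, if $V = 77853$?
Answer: $\frac{77853}{21631} \approx 3.5991$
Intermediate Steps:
$\frac{V}{43869 - 22238} = \frac{77853}{43869 - 22238} = \frac{77853}{21631}$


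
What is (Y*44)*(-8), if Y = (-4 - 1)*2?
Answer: 3520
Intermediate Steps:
Y = -10 (Y = -5*2 = -10)
(Y*44)*(-8) = -10*44*(-8) = -440*(-8) = 3520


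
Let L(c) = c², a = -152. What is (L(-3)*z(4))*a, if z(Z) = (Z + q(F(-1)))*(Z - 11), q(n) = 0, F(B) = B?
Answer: 38304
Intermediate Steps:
z(Z) = Z*(-11 + Z) (z(Z) = (Z + 0)*(Z - 11) = Z*(-11 + Z))
(L(-3)*z(4))*a = ((-3)²*(4*(-11 + 4)))*(-152) = (9*(4*(-7)))*(-152) = (9*(-28))*(-152) = -252*(-152) = 38304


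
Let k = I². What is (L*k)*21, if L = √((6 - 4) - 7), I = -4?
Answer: 336*I*√5 ≈ 751.32*I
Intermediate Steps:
k = 16 (k = (-4)² = 16)
L = I*√5 (L = √(2 - 7) = √(-5) = I*√5 ≈ 2.2361*I)
(L*k)*21 = ((I*√5)*16)*21 = (16*I*√5)*21 = 336*I*√5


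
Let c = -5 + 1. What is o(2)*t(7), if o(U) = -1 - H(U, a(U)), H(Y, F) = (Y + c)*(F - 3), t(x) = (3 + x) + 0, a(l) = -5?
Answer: -170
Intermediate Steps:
c = -4
t(x) = 3 + x
H(Y, F) = (-4 + Y)*(-3 + F) (H(Y, F) = (Y - 4)*(F - 3) = (-4 + Y)*(-3 + F))
o(U) = -33 + 8*U (o(U) = -1 - (12 - 4*(-5) - 3*U - 5*U) = -1 - (12 + 20 - 3*U - 5*U) = -1 - (32 - 8*U) = -1 + (-32 + 8*U) = -33 + 8*U)
o(2)*t(7) = (-33 + 8*2)*(3 + 7) = (-33 + 16)*10 = -17*10 = -170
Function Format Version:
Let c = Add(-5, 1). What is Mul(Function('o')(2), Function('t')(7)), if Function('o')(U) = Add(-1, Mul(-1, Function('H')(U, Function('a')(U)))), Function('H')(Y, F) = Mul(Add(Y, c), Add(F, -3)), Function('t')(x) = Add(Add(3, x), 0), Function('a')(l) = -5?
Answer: -170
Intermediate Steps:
c = -4
Function('t')(x) = Add(3, x)
Function('H')(Y, F) = Mul(Add(-4, Y), Add(-3, F)) (Function('H')(Y, F) = Mul(Add(Y, -4), Add(F, -3)) = Mul(Add(-4, Y), Add(-3, F)))
Function('o')(U) = Add(-33, Mul(8, U)) (Function('o')(U) = Add(-1, Mul(-1, Add(12, Mul(-4, -5), Mul(-3, U), Mul(-5, U)))) = Add(-1, Mul(-1, Add(12, 20, Mul(-3, U), Mul(-5, U)))) = Add(-1, Mul(-1, Add(32, Mul(-8, U)))) = Add(-1, Add(-32, Mul(8, U))) = Add(-33, Mul(8, U)))
Mul(Function('o')(2), Function('t')(7)) = Mul(Add(-33, Mul(8, 2)), Add(3, 7)) = Mul(Add(-33, 16), 10) = Mul(-17, 10) = -170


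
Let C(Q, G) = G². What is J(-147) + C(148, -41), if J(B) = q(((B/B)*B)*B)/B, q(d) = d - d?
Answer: 1681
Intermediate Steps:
q(d) = 0
J(B) = 0 (J(B) = 0/B = 0)
J(-147) + C(148, -41) = 0 + (-41)² = 0 + 1681 = 1681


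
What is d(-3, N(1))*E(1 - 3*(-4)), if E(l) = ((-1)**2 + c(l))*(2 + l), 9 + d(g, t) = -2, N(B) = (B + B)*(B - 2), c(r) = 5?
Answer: -990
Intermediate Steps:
N(B) = 2*B*(-2 + B) (N(B) = (2*B)*(-2 + B) = 2*B*(-2 + B))
d(g, t) = -11 (d(g, t) = -9 - 2 = -11)
E(l) = 12 + 6*l (E(l) = ((-1)**2 + 5)*(2 + l) = (1 + 5)*(2 + l) = 6*(2 + l) = 12 + 6*l)
d(-3, N(1))*E(1 - 3*(-4)) = -11*(12 + 6*(1 - 3*(-4))) = -11*(12 + 6*(1 + 12)) = -11*(12 + 6*13) = -11*(12 + 78) = -11*90 = -990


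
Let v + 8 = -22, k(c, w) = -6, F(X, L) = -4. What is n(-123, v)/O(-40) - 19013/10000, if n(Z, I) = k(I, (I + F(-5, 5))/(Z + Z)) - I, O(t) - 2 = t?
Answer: -481247/190000 ≈ -2.5329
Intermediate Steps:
v = -30 (v = -8 - 22 = -30)
O(t) = 2 + t
n(Z, I) = -6 - I
n(-123, v)/O(-40) - 19013/10000 = (-6 - 1*(-30))/(2 - 40) - 19013/10000 = (-6 + 30)/(-38) - 19013*1/10000 = 24*(-1/38) - 19013/10000 = -12/19 - 19013/10000 = -481247/190000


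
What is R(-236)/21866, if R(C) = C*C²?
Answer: -6572128/10933 ≈ -601.13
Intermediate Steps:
R(C) = C³
R(-236)/21866 = (-236)³/21866 = -13144256*1/21866 = -6572128/10933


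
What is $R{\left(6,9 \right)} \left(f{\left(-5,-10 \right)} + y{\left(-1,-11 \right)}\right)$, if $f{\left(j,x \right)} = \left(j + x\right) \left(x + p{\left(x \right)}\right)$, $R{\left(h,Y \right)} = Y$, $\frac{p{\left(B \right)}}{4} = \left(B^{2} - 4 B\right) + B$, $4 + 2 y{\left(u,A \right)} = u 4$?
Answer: $-68886$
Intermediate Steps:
$y{\left(u,A \right)} = -2 + 2 u$ ($y{\left(u,A \right)} = -2 + \frac{u 4}{2} = -2 + \frac{4 u}{2} = -2 + 2 u$)
$p{\left(B \right)} = - 12 B + 4 B^{2}$ ($p{\left(B \right)} = 4 \left(\left(B^{2} - 4 B\right) + B\right) = 4 \left(B^{2} - 3 B\right) = - 12 B + 4 B^{2}$)
$f{\left(j,x \right)} = \left(j + x\right) \left(x + 4 x \left(-3 + x\right)\right)$
$R{\left(6,9 \right)} \left(f{\left(-5,-10 \right)} + y{\left(-1,-11 \right)}\right) = 9 \left(- 10 \left(-5 - 10 + 4 \left(-5\right) \left(-3 - 10\right) + 4 \left(-10\right) \left(-3 - 10\right)\right) + \left(-2 + 2 \left(-1\right)\right)\right) = 9 \left(- 10 \left(-5 - 10 + 4 \left(-5\right) \left(-13\right) + 4 \left(-10\right) \left(-13\right)\right) - 4\right) = 9 \left(- 10 \left(-5 - 10 + 260 + 520\right) - 4\right) = 9 \left(\left(-10\right) 765 - 4\right) = 9 \left(-7650 - 4\right) = 9 \left(-7654\right) = -68886$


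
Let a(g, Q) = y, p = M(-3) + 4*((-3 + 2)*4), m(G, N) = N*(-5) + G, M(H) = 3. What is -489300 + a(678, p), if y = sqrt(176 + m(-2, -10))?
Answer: -489300 + 4*sqrt(14) ≈ -4.8929e+5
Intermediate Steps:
m(G, N) = G - 5*N (m(G, N) = -5*N + G = G - 5*N)
p = -13 (p = 3 + 4*((-3 + 2)*4) = 3 + 4*(-1*4) = 3 + 4*(-4) = 3 - 16 = -13)
y = 4*sqrt(14) (y = sqrt(176 + (-2 - 5*(-10))) = sqrt(176 + (-2 + 50)) = sqrt(176 + 48) = sqrt(224) = 4*sqrt(14) ≈ 14.967)
a(g, Q) = 4*sqrt(14)
-489300 + a(678, p) = -489300 + 4*sqrt(14)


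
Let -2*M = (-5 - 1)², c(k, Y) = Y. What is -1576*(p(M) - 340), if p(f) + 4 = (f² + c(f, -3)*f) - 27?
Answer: -11032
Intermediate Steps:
M = -18 (M = -(-5 - 1)²/2 = -½*(-6)² = -½*36 = -18)
p(f) = -31 + f² - 3*f (p(f) = -4 + ((f² - 3*f) - 27) = -4 + (-27 + f² - 3*f) = -31 + f² - 3*f)
-1576*(p(M) - 340) = -1576*((-31 + (-18)² - 3*(-18)) - 340) = -1576*((-31 + 324 + 54) - 340) = -1576*(347 - 340) = -1576*7 = -11032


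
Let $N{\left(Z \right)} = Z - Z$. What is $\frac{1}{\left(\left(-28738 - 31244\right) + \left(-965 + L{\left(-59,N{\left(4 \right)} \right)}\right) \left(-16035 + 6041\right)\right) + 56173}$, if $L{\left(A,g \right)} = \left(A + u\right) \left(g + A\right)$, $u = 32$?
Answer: $- \frac{1}{6280041} \approx -1.5923 \cdot 10^{-7}$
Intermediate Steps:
$N{\left(Z \right)} = 0$
$L{\left(A,g \right)} = \left(32 + A\right) \left(A + g\right)$ ($L{\left(A,g \right)} = \left(A + 32\right) \left(g + A\right) = \left(32 + A\right) \left(A + g\right)$)
$\frac{1}{\left(\left(-28738 - 31244\right) + \left(-965 + L{\left(-59,N{\left(4 \right)} \right)}\right) \left(-16035 + 6041\right)\right) + 56173} = \frac{1}{\left(\left(-28738 - 31244\right) + \left(-965 + \left(\left(-59\right)^{2} + 32 \left(-59\right) + 32 \cdot 0 - 0\right)\right) \left(-16035 + 6041\right)\right) + 56173} = \frac{1}{\left(-59982 + \left(-965 + \left(3481 - 1888 + 0 + 0\right)\right) \left(-9994\right)\right) + 56173} = \frac{1}{\left(-59982 + \left(-965 + 1593\right) \left(-9994\right)\right) + 56173} = \frac{1}{\left(-59982 + 628 \left(-9994\right)\right) + 56173} = \frac{1}{\left(-59982 - 6276232\right) + 56173} = \frac{1}{-6336214 + 56173} = \frac{1}{-6280041} = - \frac{1}{6280041}$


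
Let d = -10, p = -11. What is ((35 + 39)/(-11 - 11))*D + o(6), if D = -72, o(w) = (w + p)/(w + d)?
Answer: 10711/44 ≈ 243.43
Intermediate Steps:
o(w) = (-11 + w)/(-10 + w) (o(w) = (w - 11)/(w - 10) = (-11 + w)/(-10 + w))
((35 + 39)/(-11 - 11))*D + o(6) = ((35 + 39)/(-11 - 11))*(-72) + (-11 + 6)/(-10 + 6) = (74/(-22))*(-72) - 5/(-4) = (74*(-1/22))*(-72) - ¼*(-5) = -37/11*(-72) + 5/4 = 2664/11 + 5/4 = 10711/44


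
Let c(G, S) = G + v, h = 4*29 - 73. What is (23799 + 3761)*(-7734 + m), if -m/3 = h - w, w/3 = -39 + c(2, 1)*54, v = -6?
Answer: -279954480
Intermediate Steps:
h = 43 (h = 116 - 73 = 43)
c(G, S) = -6 + G (c(G, S) = G - 6 = -6 + G)
w = -765 (w = 3*(-39 + (-6 + 2)*54) = 3*(-39 - 4*54) = 3*(-39 - 216) = 3*(-255) = -765)
m = -2424 (m = -3*(43 - 1*(-765)) = -3*(43 + 765) = -3*808 = -2424)
(23799 + 3761)*(-7734 + m) = (23799 + 3761)*(-7734 - 2424) = 27560*(-10158) = -279954480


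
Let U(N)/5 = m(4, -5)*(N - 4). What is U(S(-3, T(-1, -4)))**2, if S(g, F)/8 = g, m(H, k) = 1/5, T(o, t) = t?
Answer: 784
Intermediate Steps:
m(H, k) = 1/5
S(g, F) = 8*g
U(N) = -4 + N (U(N) = 5*((N - 4)/5) = 5*((-4 + N)/5) = 5*(-4/5 + N/5) = -4 + N)
U(S(-3, T(-1, -4)))**2 = (-4 + 8*(-3))**2 = (-4 - 24)**2 = (-28)**2 = 784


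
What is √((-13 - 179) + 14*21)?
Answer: √102 ≈ 10.100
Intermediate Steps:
√((-13 - 179) + 14*21) = √(-192 + 294) = √102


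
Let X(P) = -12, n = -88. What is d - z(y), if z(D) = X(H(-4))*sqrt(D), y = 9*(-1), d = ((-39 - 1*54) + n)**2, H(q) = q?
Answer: 32761 + 36*I ≈ 32761.0 + 36.0*I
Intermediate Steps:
d = 32761 (d = ((-39 - 1*54) - 88)**2 = ((-39 - 54) - 88)**2 = (-93 - 88)**2 = (-181)**2 = 32761)
y = -9
z(D) = -12*sqrt(D)
d - z(y) = 32761 - (-12)*sqrt(-9) = 32761 - (-12)*3*I = 32761 - (-36)*I = 32761 + 36*I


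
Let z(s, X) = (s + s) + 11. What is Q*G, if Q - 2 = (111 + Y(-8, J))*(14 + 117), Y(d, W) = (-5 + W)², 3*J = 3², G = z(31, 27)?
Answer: 1099891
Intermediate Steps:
z(s, X) = 11 + 2*s (z(s, X) = 2*s + 11 = 11 + 2*s)
G = 73 (G = 11 + 2*31 = 11 + 62 = 73)
J = 3 (J = (⅓)*3² = (⅓)*9 = 3)
Q = 15067 (Q = 2 + (111 + (-5 + 3)²)*(14 + 117) = 2 + (111 + (-2)²)*131 = 2 + (111 + 4)*131 = 2 + 115*131 = 2 + 15065 = 15067)
Q*G = 15067*73 = 1099891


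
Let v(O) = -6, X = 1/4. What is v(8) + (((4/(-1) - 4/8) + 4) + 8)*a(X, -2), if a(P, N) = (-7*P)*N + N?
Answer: 21/4 ≈ 5.2500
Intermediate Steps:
X = ¼ ≈ 0.25000
a(P, N) = N - 7*N*P (a(P, N) = -7*N*P + N = N - 7*N*P)
v(8) + (((4/(-1) - 4/8) + 4) + 8)*a(X, -2) = -6 + (((4/(-1) - 4/8) + 4) + 8)*(-2*(1 - 7*¼)) = -6 + (((4*(-1) - 4*⅛) + 4) + 8)*(-2*(1 - 7/4)) = -6 + (((-4 - ½) + 4) + 8)*(-2*(-¾)) = -6 + ((-9/2 + 4) + 8)*(3/2) = -6 + (-½ + 8)*(3/2) = -6 + (15/2)*(3/2) = -6 + 45/4 = 21/4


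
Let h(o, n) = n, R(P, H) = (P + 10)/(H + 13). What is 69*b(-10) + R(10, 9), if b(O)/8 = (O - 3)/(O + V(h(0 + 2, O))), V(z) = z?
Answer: 19784/55 ≈ 359.71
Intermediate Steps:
R(P, H) = (10 + P)/(13 + H)
b(O) = 4*(-3 + O)/O (b(O) = 8*((O - 3)/(O + O)) = 8*((-3 + O)/((2*O))) = 8*((-3 + O)*(1/(2*O))) = 8*((-3 + O)/(2*O)) = 4*(-3 + O)/O)
69*b(-10) + R(10, 9) = 69*(4 - 12/(-10)) + (10 + 10)/(13 + 9) = 69*(4 - 12*(-⅒)) + 20/22 = 69*(4 + 6/5) + (1/22)*20 = 69*(26/5) + 10/11 = 1794/5 + 10/11 = 19784/55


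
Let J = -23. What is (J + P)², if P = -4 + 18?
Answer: 81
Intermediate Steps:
P = 14
(J + P)² = (-23 + 14)² = (-9)² = 81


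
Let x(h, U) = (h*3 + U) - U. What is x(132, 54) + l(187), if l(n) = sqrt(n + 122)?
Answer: 396 + sqrt(309) ≈ 413.58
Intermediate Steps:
x(h, U) = 3*h (x(h, U) = (3*h + U) - U = (U + 3*h) - U = 3*h)
l(n) = sqrt(122 + n)
x(132, 54) + l(187) = 3*132 + sqrt(122 + 187) = 396 + sqrt(309)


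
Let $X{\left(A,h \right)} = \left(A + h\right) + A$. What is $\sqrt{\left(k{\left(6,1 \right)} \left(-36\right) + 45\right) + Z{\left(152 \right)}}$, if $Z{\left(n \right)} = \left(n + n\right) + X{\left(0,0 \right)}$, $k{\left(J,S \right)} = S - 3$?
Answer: $\sqrt{421} \approx 20.518$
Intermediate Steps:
$X{\left(A,h \right)} = h + 2 A$
$k{\left(J,S \right)} = -3 + S$
$Z{\left(n \right)} = 2 n$ ($Z{\left(n \right)} = \left(n + n\right) + \left(0 + 2 \cdot 0\right) = 2 n + \left(0 + 0\right) = 2 n + 0 = 2 n$)
$\sqrt{\left(k{\left(6,1 \right)} \left(-36\right) + 45\right) + Z{\left(152 \right)}} = \sqrt{\left(\left(-3 + 1\right) \left(-36\right) + 45\right) + 2 \cdot 152} = \sqrt{\left(\left(-2\right) \left(-36\right) + 45\right) + 304} = \sqrt{\left(72 + 45\right) + 304} = \sqrt{117 + 304} = \sqrt{421}$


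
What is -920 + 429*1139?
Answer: 487711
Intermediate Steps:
-920 + 429*1139 = -920 + 488631 = 487711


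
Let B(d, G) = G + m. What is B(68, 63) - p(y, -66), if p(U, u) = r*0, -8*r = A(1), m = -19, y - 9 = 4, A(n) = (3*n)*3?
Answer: 44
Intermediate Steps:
A(n) = 9*n
y = 13 (y = 9 + 4 = 13)
r = -9/8 ≈ -1.1250
p(U, u) = 0 (p(U, u) = -9/8*0 = 0)
B(d, G) = -19 + G (B(d, G) = G - 19 = -19 + G)
B(68, 63) - p(y, -66) = (-19 + 63) - 1*0 = 44 + 0 = 44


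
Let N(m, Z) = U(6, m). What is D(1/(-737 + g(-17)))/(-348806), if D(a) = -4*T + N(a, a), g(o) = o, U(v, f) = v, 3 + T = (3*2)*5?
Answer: 3/10259 ≈ 0.00029243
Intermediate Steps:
T = 27 (T = -3 + (3*2)*5 = -3 + 6*5 = -3 + 30 = 27)
N(m, Z) = 6
D(a) = -102 (D(a) = -4*27 + 6 = -108 + 6 = -102)
D(1/(-737 + g(-17)))/(-348806) = -102/(-348806) = -102*(-1/348806) = 3/10259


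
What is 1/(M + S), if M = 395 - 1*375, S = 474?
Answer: 1/494 ≈ 0.0020243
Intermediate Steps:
M = 20 (M = 395 - 375 = 20)
1/(M + S) = 1/(20 + 474) = 1/494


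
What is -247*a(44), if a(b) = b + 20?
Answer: -15808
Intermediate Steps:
a(b) = 20 + b
-247*a(44) = -247*(20 + 44) = -247*64 = -15808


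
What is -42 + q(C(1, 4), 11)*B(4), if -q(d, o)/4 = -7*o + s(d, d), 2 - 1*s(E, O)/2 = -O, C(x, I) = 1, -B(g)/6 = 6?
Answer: -10266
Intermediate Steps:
B(g) = -36 (B(g) = -6*6 = -36)
s(E, O) = 4 + 2*O (s(E, O) = 4 - (-2)*O = 4 + 2*O)
q(d, o) = -16 - 8*d + 28*o (q(d, o) = -4*(-7*o + (4 + 2*d)) = -4*(4 - 7*o + 2*d) = -16 - 8*d + 28*o)
-42 + q(C(1, 4), 11)*B(4) = -42 + (-16 - 8*1 + 28*11)*(-36) = -42 + (-16 - 8 + 308)*(-36) = -42 + 284*(-36) = -42 - 10224 = -10266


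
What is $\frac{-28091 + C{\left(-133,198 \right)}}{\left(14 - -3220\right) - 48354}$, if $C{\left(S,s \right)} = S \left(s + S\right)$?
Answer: $\frac{574}{705} \approx 0.81418$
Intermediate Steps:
$C{\left(S,s \right)} = S \left(S + s\right)$
$\frac{-28091 + C{\left(-133,198 \right)}}{\left(14 - -3220\right) - 48354} = \frac{-28091 - 133 \left(-133 + 198\right)}{\left(14 - -3220\right) - 48354} = \frac{-28091 - 8645}{\left(14 + 3220\right) - 48354} = \frac{-28091 - 8645}{3234 - 48354} = - \frac{36736}{-45120} = \left(-36736\right) \left(- \frac{1}{45120}\right) = \frac{574}{705}$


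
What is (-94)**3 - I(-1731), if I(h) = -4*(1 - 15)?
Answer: -830640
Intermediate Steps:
I(h) = 56 (I(h) = -4*(-14) = 56)
(-94)**3 - I(-1731) = (-94)**3 - 1*56 = -830584 - 56 = -830640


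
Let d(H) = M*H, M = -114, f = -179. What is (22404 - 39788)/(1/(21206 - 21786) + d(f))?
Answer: -10082720/11835479 ≈ -0.85191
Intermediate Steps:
d(H) = -114*H
(22404 - 39788)/(1/(21206 - 21786) + d(f)) = (22404 - 39788)/(1/(21206 - 21786) - 114*(-179)) = -17384/(1/(-580) + 20406) = -17384/(-1/580 + 20406) = -17384/11835479/580 = -17384*580/11835479 = -10082720/11835479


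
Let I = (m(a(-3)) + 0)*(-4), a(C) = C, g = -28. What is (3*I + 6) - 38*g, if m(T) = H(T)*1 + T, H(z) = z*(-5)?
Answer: 926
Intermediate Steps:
H(z) = -5*z
m(T) = -4*T (m(T) = -5*T*1 + T = -5*T + T = -4*T)
I = -48 (I = (-4*(-3) + 0)*(-4) = (12 + 0)*(-4) = 12*(-4) = -48)
(3*I + 6) - 38*g = (3*(-48) + 6) - 38*(-28) = (-144 + 6) + 1064 = -138 + 1064 = 926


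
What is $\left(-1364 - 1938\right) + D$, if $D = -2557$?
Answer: $-5859$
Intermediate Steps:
$\left(-1364 - 1938\right) + D = \left(-1364 - 1938\right) - 2557 = -3302 - 2557 = -5859$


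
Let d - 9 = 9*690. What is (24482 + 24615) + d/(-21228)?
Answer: 347408299/7076 ≈ 49097.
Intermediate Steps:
d = 6219 (d = 9 + 9*690 = 9 + 6210 = 6219)
(24482 + 24615) + d/(-21228) = (24482 + 24615) + 6219/(-21228) = 49097 + 6219*(-1/21228) = 49097 - 2073/7076 = 347408299/7076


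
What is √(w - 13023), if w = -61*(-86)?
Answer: I*√7777 ≈ 88.187*I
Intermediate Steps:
w = 5246
√(w - 13023) = √(5246 - 13023) = √(-7777) = I*√7777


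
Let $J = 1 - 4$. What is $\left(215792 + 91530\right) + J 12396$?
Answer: $270134$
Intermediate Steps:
$J = -3$
$\left(215792 + 91530\right) + J 12396 = \left(215792 + 91530\right) - 37188 = 307322 - 37188 = 270134$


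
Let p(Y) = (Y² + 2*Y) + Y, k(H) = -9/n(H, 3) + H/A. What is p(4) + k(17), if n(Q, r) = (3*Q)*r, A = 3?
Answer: 1714/51 ≈ 33.608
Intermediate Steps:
n(Q, r) = 3*Q*r
k(H) = -1/H + H/3 (k(H) = -9*1/(9*H) + H/3 = -9*1/(9*H) + H*(⅓) = -1/H + H/3)
p(Y) = Y² + 3*Y
p(4) + k(17) = 4*(3 + 4) + (-1/17 + (⅓)*17) = 4*7 + (-1*1/17 + 17/3) = 28 + (-1/17 + 17/3) = 28 + 286/51 = 1714/51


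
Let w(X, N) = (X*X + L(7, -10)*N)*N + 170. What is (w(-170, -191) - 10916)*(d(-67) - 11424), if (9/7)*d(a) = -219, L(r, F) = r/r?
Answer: 191103541195/3 ≈ 6.3701e+10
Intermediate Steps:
L(r, F) = 1
d(a) = -511/3 (d(a) = (7/9)*(-219) = -511/3)
w(X, N) = 170 + N*(N + X²) (w(X, N) = (X*X + 1*N)*N + 170 = (X² + N)*N + 170 = (N + X²)*N + 170 = N*(N + X²) + 170 = 170 + N*(N + X²))
(w(-170, -191) - 10916)*(d(-67) - 11424) = ((170 + (-191)² - 191*(-170)²) - 10916)*(-511/3 - 11424) = ((170 + 36481 - 191*28900) - 10916)*(-34783/3) = ((170 + 36481 - 5519900) - 10916)*(-34783/3) = (-5483249 - 10916)*(-34783/3) = -5494165*(-34783/3) = 191103541195/3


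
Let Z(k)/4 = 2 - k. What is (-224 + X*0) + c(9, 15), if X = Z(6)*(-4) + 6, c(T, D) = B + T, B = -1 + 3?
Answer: -213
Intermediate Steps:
Z(k) = 8 - 4*k (Z(k) = 4*(2 - k) = 8 - 4*k)
B = 2
c(T, D) = 2 + T
X = 70 (X = (8 - 4*6)*(-4) + 6 = (8 - 24)*(-4) + 6 = -16*(-4) + 6 = 64 + 6 = 70)
(-224 + X*0) + c(9, 15) = (-224 + 70*0) + (2 + 9) = (-224 + 0) + 11 = -224 + 11 = -213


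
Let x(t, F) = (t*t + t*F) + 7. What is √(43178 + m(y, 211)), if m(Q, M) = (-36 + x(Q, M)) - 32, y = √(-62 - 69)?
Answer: √(42986 + 211*I*√131) ≈ 207.41 + 5.8217*I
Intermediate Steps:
x(t, F) = 7 + t² + F*t (x(t, F) = (t² + F*t) + 7 = 7 + t² + F*t)
y = I*√131 (y = √(-131) = I*√131 ≈ 11.446*I)
m(Q, M) = -61 + Q² + M*Q (m(Q, M) = (-36 + (7 + Q² + M*Q)) - 32 = (-29 + Q² + M*Q) - 32 = -61 + Q² + M*Q)
√(43178 + m(y, 211)) = √(43178 + (-61 + (I*√131)² + 211*(I*√131))) = √(43178 + (-61 - 131 + 211*I*√131)) = √(43178 + (-192 + 211*I*√131)) = √(42986 + 211*I*√131)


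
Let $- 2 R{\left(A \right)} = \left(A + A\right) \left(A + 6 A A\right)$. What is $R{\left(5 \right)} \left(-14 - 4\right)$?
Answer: $13950$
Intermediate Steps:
$R{\left(A \right)} = - A \left(A + 6 A^{2}\right)$ ($R{\left(A \right)} = - \frac{\left(A + A\right) \left(A + 6 A A\right)}{2} = - \frac{2 A \left(A + 6 A^{2}\right)}{2} = - A \left(A + 6 A^{2}\right)$)
$R{\left(5 \right)} \left(-14 - 4\right) = 5^{2} \left(-1 - 30\right) \left(-14 - 4\right) = 25 \left(-1 - 30\right) \left(-18\right) = 25 \left(-31\right) \left(-18\right) = \left(-775\right) \left(-18\right) = 13950$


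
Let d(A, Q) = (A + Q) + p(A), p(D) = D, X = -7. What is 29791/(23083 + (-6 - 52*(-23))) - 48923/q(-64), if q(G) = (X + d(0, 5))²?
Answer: -38302865/3132 ≈ -12230.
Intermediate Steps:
d(A, Q) = Q + 2*A (d(A, Q) = (A + Q) + A = Q + 2*A)
q(G) = 4 (q(G) = (-7 + (5 + 2*0))² = (-7 + (5 + 0))² = (-7 + 5)² = (-2)² = 4)
29791/(23083 + (-6 - 52*(-23))) - 48923/q(-64) = 29791/(23083 + (-6 - 52*(-23))) - 48923/4 = 29791/(23083 + (-6 + 1196)) - 48923*¼ = 29791/(23083 + 1190) - 48923/4 = 29791/24273 - 48923/4 = 29791*(1/24273) - 48923/4 = 961/783 - 48923/4 = -38302865/3132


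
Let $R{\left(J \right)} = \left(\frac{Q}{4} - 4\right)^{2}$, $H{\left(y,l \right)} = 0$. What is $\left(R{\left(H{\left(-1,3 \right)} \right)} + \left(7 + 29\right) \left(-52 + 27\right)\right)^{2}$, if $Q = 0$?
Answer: $781456$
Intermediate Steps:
$R{\left(J \right)} = 16$ ($R{\left(J \right)} = \left(\frac{0}{4} - 4\right)^{2} = \left(0 \cdot \frac{1}{4} - 4\right)^{2} = \left(0 - 4\right)^{2} = \left(-4\right)^{2} = 16$)
$\left(R{\left(H{\left(-1,3 \right)} \right)} + \left(7 + 29\right) \left(-52 + 27\right)\right)^{2} = \left(16 + \left(7 + 29\right) \left(-52 + 27\right)\right)^{2} = \left(16 + 36 \left(-25\right)\right)^{2} = \left(16 - 900\right)^{2} = \left(-884\right)^{2} = 781456$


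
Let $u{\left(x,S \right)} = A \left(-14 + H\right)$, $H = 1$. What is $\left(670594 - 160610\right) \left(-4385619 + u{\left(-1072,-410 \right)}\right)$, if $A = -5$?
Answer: $-2236562371136$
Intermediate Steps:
$u{\left(x,S \right)} = 65$ ($u{\left(x,S \right)} = - 5 \left(-14 + 1\right) = \left(-5\right) \left(-13\right) = 65$)
$\left(670594 - 160610\right) \left(-4385619 + u{\left(-1072,-410 \right)}\right) = \left(670594 - 160610\right) \left(-4385619 + 65\right) = 509984 \left(-4385554\right) = -2236562371136$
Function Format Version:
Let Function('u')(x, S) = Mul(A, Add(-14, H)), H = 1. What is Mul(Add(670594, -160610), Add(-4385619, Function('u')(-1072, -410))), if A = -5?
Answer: -2236562371136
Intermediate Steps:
Function('u')(x, S) = 65 (Function('u')(x, S) = Mul(-5, Add(-14, 1)) = Mul(-5, -13) = 65)
Mul(Add(670594, -160610), Add(-4385619, Function('u')(-1072, -410))) = Mul(Add(670594, -160610), Add(-4385619, 65)) = Mul(509984, -4385554) = -2236562371136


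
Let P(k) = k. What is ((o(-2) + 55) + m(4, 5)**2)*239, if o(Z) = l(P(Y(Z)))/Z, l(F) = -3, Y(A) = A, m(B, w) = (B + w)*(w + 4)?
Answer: 3163165/2 ≈ 1.5816e+6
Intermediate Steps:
m(B, w) = (4 + w)*(B + w) (m(B, w) = (B + w)*(4 + w) = (4 + w)*(B + w))
o(Z) = -3/Z
((o(-2) + 55) + m(4, 5)**2)*239 = ((-3/(-2) + 55) + (5**2 + 4*4 + 4*5 + 4*5)**2)*239 = ((-3*(-1/2) + 55) + (25 + 16 + 20 + 20)**2)*239 = ((3/2 + 55) + 81**2)*239 = (113/2 + 6561)*239 = (13235/2)*239 = 3163165/2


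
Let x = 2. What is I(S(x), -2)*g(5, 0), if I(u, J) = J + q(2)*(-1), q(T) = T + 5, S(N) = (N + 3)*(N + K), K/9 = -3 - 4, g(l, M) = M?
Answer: 0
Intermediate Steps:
K = -63 (K = 9*(-3 - 4) = 9*(-7) = -63)
S(N) = (-63 + N)*(3 + N) (S(N) = (N + 3)*(N - 63) = (3 + N)*(-63 + N) = (-63 + N)*(3 + N))
q(T) = 5 + T
I(u, J) = -7 + J (I(u, J) = J + (5 + 2)*(-1) = J + 7*(-1) = J - 7 = -7 + J)
I(S(x), -2)*g(5, 0) = (-7 - 2)*0 = -9*0 = 0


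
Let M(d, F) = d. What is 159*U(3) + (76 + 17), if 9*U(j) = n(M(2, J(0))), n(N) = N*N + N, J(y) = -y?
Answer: 199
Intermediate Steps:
n(N) = N + N² (n(N) = N² + N = N + N²)
U(j) = ⅔ (U(j) = (2*(1 + 2))/9 = (2*3)/9 = (⅑)*6 = ⅔)
159*U(3) + (76 + 17) = 159*(⅔) + (76 + 17) = 106 + 93 = 199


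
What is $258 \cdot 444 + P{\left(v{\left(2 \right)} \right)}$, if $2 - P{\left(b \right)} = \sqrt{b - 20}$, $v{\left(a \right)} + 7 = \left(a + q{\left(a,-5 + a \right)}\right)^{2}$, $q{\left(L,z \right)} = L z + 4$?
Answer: $114554 - 3 i \sqrt{3} \approx 1.1455 \cdot 10^{5} - 5.1962 i$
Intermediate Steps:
$q{\left(L,z \right)} = 4 + L z$
$v{\left(a \right)} = -7 + \left(4 + a + a \left(-5 + a\right)\right)^{2}$ ($v{\left(a \right)} = -7 + \left(a + \left(4 + a \left(-5 + a\right)\right)\right)^{2} = -7 + \left(4 + a + a \left(-5 + a\right)\right)^{2}$)
$P{\left(b \right)} = 2 - \sqrt{-20 + b}$ ($P{\left(b \right)} = 2 - \sqrt{b - 20} = 2 - \sqrt{-20 + b}$)
$258 \cdot 444 + P{\left(v{\left(2 \right)} \right)} = 258 \cdot 444 + \left(2 - \sqrt{-20 - \left(7 - \left(4 + 2 + 2 \left(-5 + 2\right)\right)^{2}\right)}\right) = 114552 + \left(2 - \sqrt{-20 - \left(7 - \left(4 + 2 + 2 \left(-3\right)\right)^{2}\right)}\right) = 114552 + \left(2 - \sqrt{-20 - \left(7 - \left(4 + 2 - 6\right)^{2}\right)}\right) = 114552 + \left(2 - \sqrt{-20 - \left(7 - 0^{2}\right)}\right) = 114552 + \left(2 - \sqrt{-20 + \left(-7 + 0\right)}\right) = 114552 + \left(2 - \sqrt{-20 - 7}\right) = 114552 + \left(2 - \sqrt{-27}\right) = 114552 + \left(2 - 3 i \sqrt{3}\right) = 114554 - 3 i \sqrt{3}$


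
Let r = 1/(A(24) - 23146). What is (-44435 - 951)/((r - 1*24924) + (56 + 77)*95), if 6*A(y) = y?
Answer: 1050322812/284392039 ≈ 3.6932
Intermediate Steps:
A(y) = y/6
r = -1/23142 (r = 1/((1/6)*24 - 23146) = 1/(4 - 23146) = 1/(-23142) = -1/23142 ≈ -4.3212e-5)
(-44435 - 951)/((r - 1*24924) + (56 + 77)*95) = (-44435 - 951)/((-1/23142 - 1*24924) + (56 + 77)*95) = -45386/((-1/23142 - 24924) + 133*95) = -45386/(-576791209/23142 + 12635) = -45386/(-284392039/23142) = -45386*(-23142/284392039) = 1050322812/284392039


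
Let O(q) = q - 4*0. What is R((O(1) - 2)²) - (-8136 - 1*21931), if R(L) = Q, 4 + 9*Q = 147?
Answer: 270746/9 ≈ 30083.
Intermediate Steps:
O(q) = q (O(q) = q + 0 = q)
Q = 143/9 (Q = -4/9 + (⅑)*147 = -4/9 + 49/3 = 143/9 ≈ 15.889)
R(L) = 143/9
R((O(1) - 2)²) - (-8136 - 1*21931) = 143/9 - (-8136 - 1*21931) = 143/9 - (-8136 - 21931) = 143/9 - 1*(-30067) = 143/9 + 30067 = 270746/9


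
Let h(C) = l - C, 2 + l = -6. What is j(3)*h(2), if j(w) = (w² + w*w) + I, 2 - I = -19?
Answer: -390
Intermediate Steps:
l = -8 (l = -2 - 6 = -8)
I = 21 (I = 2 - 1*(-19) = 2 + 19 = 21)
h(C) = -8 - C
j(w) = 21 + 2*w² (j(w) = (w² + w*w) + 21 = (w² + w²) + 21 = 2*w² + 21 = 21 + 2*w²)
j(3)*h(2) = (21 + 2*3²)*(-8 - 1*2) = (21 + 2*9)*(-8 - 2) = (21 + 18)*(-10) = 39*(-10) = -390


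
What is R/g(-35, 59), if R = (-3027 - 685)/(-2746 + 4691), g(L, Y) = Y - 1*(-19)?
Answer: -1856/75855 ≈ -0.024468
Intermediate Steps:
g(L, Y) = 19 + Y (g(L, Y) = Y + 19 = 19 + Y)
R = -3712/1945 ≈ -1.9085
R/g(-35, 59) = -3712/(1945*(19 + 59)) = -3712/1945/78 = -3712/1945*1/78 = -1856/75855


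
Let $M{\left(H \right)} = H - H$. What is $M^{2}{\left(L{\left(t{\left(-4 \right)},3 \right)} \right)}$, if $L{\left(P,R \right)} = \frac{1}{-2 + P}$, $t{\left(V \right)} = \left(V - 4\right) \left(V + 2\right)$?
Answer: $0$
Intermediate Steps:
$t{\left(V \right)} = \left(-4 + V\right) \left(2 + V\right)$
$M{\left(H \right)} = 0$
$M^{2}{\left(L{\left(t{\left(-4 \right)},3 \right)} \right)} = 0^{2} = 0$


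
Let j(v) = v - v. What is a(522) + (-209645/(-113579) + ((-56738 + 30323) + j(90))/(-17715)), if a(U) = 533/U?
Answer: 305143869875/70019409078 ≈ 4.3580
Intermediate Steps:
j(v) = 0
a(522) + (-209645/(-113579) + ((-56738 + 30323) + j(90))/(-17715)) = 533/522 + (-209645/(-113579) + ((-56738 + 30323) + 0)/(-17715)) = 533*(1/522) + (-209645*(-1/113579) + (-26415 + 0)*(-1/17715)) = 533/522 + (209645/113579 - 26415*(-1/17715)) = 533/522 + (209645/113579 + 1761/1181) = 533/522 + 447603364/134136799 = 305143869875/70019409078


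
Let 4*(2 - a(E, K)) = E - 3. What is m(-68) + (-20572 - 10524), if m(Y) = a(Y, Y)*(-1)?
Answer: -124463/4 ≈ -31116.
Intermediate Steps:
a(E, K) = 11/4 - E/4 (a(E, K) = 2 - (E - 3)/4 = 2 - (-3 + E)/4 = 2 + (¾ - E/4) = 11/4 - E/4)
m(Y) = -11/4 + Y/4 (m(Y) = (11/4 - Y/4)*(-1) = -11/4 + Y/4)
m(-68) + (-20572 - 10524) = (-11/4 + (¼)*(-68)) + (-20572 - 10524) = (-11/4 - 17) - 31096 = -79/4 - 31096 = -124463/4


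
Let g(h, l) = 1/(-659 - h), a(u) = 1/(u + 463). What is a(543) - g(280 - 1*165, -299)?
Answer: 445/194661 ≈ 0.0022860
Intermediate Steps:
a(u) = 1/(463 + u)
a(543) - g(280 - 1*165, -299) = 1/(463 + 543) - (-1)/(659 + (280 - 1*165)) = 1/1006 - (-1)/(659 + (280 - 165)) = 1/1006 - (-1)/(659 + 115) = 1/1006 - (-1)/774 = 1/1006 - 1*(-1/774) = 1/1006 + 1/774 = 445/194661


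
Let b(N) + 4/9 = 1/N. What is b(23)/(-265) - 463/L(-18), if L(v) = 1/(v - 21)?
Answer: 990516818/54855 ≈ 18057.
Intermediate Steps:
L(v) = 1/(-21 + v)
b(N) = -4/9 + 1/N
b(23)/(-265) - 463/L(-18) = (-4/9 + 1/23)/(-265) - 463/(1/(-21 - 18)) = (-4/9 + 1/23)*(-1/265) - 463/(1/(-39)) = -83/207*(-1/265) - 463/(-1/39) = 83/54855 - 463*(-39) = 83/54855 + 18057 = 990516818/54855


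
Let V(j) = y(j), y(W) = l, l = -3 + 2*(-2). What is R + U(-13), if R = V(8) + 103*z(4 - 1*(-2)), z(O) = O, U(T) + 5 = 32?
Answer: 638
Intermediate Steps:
l = -7 (l = -3 - 4 = -7)
U(T) = 27 (U(T) = -5 + 32 = 27)
y(W) = -7
V(j) = -7
R = 611 (R = -7 + 103*(4 - 1*(-2)) = -7 + 103*(4 + 2) = -7 + 103*6 = -7 + 618 = 611)
R + U(-13) = 611 + 27 = 638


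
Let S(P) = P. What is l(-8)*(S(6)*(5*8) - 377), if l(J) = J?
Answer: 1096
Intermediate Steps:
l(-8)*(S(6)*(5*8) - 377) = -8*(6*(5*8) - 377) = -8*(6*40 - 377) = -8*(240 - 377) = -8*(-137) = 1096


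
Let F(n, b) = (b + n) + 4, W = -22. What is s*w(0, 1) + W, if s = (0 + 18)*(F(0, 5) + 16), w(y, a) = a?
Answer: 428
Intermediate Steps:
F(n, b) = 4 + b + n
s = 450 (s = (0 + 18)*((4 + 5 + 0) + 16) = 18*(9 + 16) = 18*25 = 450)
s*w(0, 1) + W = 450*1 - 22 = 450 - 22 = 428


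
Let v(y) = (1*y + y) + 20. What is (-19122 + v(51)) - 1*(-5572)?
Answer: -13428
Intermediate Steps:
v(y) = 20 + 2*y (v(y) = (y + y) + 20 = 2*y + 20 = 20 + 2*y)
(-19122 + v(51)) - 1*(-5572) = (-19122 + (20 + 2*51)) - 1*(-5572) = (-19122 + (20 + 102)) + 5572 = (-19122 + 122) + 5572 = -19000 + 5572 = -13428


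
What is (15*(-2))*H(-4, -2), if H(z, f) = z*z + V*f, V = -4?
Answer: -720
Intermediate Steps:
H(z, f) = z² - 4*f (H(z, f) = z*z - 4*f = z² - 4*f)
(15*(-2))*H(-4, -2) = (15*(-2))*((-4)² - 4*(-2)) = -30*(16 + 8) = -30*24 = -720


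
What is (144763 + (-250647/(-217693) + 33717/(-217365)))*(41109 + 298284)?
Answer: 774954615739520332479/15772946315 ≈ 4.9132e+10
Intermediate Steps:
(144763 + (-250647/(-217693) + 33717/(-217365)))*(41109 + 298284) = (144763 + (-250647*(-1/217693) + 33717*(-1/217365)))*339393 = (144763 + (250647/217693 - 11239/72455))*339393 = (144763 + 15713976758/15772946315)*339393 = (2283354741375103/15772946315)*339393 = 774954615739520332479/15772946315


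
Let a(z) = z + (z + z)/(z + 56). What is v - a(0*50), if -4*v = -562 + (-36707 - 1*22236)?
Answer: 59505/4 ≈ 14876.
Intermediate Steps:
a(z) = z + 2*z/(56 + z) (a(z) = z + (2*z)/(56 + z) = z + 2*z/(56 + z))
v = 59505/4 (v = -(-562 + (-36707 - 1*22236))/4 = -(-562 + (-36707 - 22236))/4 = -(-562 - 58943)/4 = -1/4*(-59505) = 59505/4 ≈ 14876.)
v - a(0*50) = 59505/4 - 0*50*(58 + 0*50)/(56 + 0*50) = 59505/4 - 0*(58 + 0)/(56 + 0) = 59505/4 - 0*58/56 = 59505/4 - 1*0 = 59505/4 + 0 = 59505/4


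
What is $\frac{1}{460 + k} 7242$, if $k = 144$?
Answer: $\frac{3621}{302} \approx 11.99$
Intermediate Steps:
$\frac{1}{460 + k} 7242 = \frac{1}{460 + 144} \cdot 7242 = \frac{1}{604} \cdot 7242 = \frac{3621}{302}$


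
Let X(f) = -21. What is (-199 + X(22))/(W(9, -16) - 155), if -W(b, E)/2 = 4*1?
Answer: 220/163 ≈ 1.3497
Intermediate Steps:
W(b, E) = -8
(-199 + X(22))/(W(9, -16) - 155) = (-199 - 21)/(-8 - 155) = -220/(-163) = -220*(-1/163) = 220/163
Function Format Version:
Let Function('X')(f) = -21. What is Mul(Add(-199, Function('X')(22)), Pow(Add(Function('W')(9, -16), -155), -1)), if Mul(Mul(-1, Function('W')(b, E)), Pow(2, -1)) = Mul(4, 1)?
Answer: Rational(220, 163) ≈ 1.3497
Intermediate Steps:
Function('W')(b, E) = -8 (Function('W')(b, E) = Mul(-2, Mul(4, 1)) = Mul(-2, 4) = -8)
Mul(Add(-199, Function('X')(22)), Pow(Add(Function('W')(9, -16), -155), -1)) = Mul(Add(-199, -21), Pow(Add(-8, -155), -1)) = Mul(-220, Pow(-163, -1)) = Mul(-220, Rational(-1, 163)) = Rational(220, 163)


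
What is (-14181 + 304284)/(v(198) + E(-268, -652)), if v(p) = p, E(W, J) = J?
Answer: -290103/454 ≈ -638.99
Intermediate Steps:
(-14181 + 304284)/(v(198) + E(-268, -652)) = (-14181 + 304284)/(198 - 652) = 290103/(-454) = 290103*(-1/454) = -290103/454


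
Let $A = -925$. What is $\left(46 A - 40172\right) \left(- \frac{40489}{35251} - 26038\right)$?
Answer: $\frac{75931022365494}{35251} \approx 2.154 \cdot 10^{9}$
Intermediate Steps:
$\left(46 A - 40172\right) \left(- \frac{40489}{35251} - 26038\right) = \left(46 \left(-925\right) - 40172\right) \left(- \frac{40489}{35251} - 26038\right) = \left(-42550 - 40172\right) \left(\left(-40489\right) \frac{1}{35251} - 26038\right) = - 82722 \left(- \frac{40489}{35251} - 26038\right) = \left(-82722\right) \left(- \frac{917906027}{35251}\right) = \frac{75931022365494}{35251}$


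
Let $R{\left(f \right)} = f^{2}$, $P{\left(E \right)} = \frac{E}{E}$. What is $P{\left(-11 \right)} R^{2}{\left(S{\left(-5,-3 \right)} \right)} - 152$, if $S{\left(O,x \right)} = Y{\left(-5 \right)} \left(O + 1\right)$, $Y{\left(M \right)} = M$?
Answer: $159848$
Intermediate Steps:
$S{\left(O,x \right)} = -5 - 5 O$ ($S{\left(O,x \right)} = - 5 \left(O + 1\right) = - 5 \left(1 + O\right) = -5 - 5 O$)
$P{\left(E \right)} = 1$
$P{\left(-11 \right)} R^{2}{\left(S{\left(-5,-3 \right)} \right)} - 152 = 1 \left(\left(-5 - -25\right)^{2}\right)^{2} - 152 = 1 \left(\left(-5 + 25\right)^{2}\right)^{2} - 152 = 1 \left(20^{2}\right)^{2} - 152 = 1 \cdot 400^{2} - 152 = 1 \cdot 160000 - 152 = 160000 - 152 = 159848$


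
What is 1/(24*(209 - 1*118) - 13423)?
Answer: -1/11239 ≈ -8.8976e-5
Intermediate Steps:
1/(24*(209 - 1*118) - 13423) = 1/(24*(209 - 118) - 13423) = 1/(24*91 - 13423) = 1/(2184 - 13423) = 1/(-11239) = -1/11239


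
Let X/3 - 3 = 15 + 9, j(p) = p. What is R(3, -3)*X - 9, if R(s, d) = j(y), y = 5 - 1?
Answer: 315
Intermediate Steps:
y = 4
X = 81 (X = 9 + 3*(15 + 9) = 9 + 3*24 = 9 + 72 = 81)
R(s, d) = 4
R(3, -3)*X - 9 = 4*81 - 9 = 324 - 9 = 315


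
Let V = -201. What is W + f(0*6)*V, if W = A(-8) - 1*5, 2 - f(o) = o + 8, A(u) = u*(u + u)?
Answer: 1329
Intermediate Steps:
A(u) = 2*u² (A(u) = u*(2*u) = 2*u²)
f(o) = -6 - o (f(o) = 2 - (o + 8) = 2 - (8 + o) = 2 + (-8 - o) = -6 - o)
W = 123 (W = 2*(-8)² - 1*5 = 2*64 - 5 = 128 - 5 = 123)
W + f(0*6)*V = 123 + (-6 - 0*6)*(-201) = 123 + (-6 - 1*0)*(-201) = 123 + (-6 + 0)*(-201) = 123 - 6*(-201) = 123 + 1206 = 1329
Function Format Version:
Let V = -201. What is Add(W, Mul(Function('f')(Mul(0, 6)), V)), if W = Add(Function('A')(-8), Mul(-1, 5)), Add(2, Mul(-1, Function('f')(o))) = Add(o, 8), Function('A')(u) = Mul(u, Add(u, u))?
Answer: 1329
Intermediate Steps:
Function('A')(u) = Mul(2, Pow(u, 2)) (Function('A')(u) = Mul(u, Mul(2, u)) = Mul(2, Pow(u, 2)))
Function('f')(o) = Add(-6, Mul(-1, o)) (Function('f')(o) = Add(2, Mul(-1, Add(o, 8))) = Add(2, Mul(-1, Add(8, o))) = Add(2, Add(-8, Mul(-1, o))) = Add(-6, Mul(-1, o)))
W = 123 (W = Add(Mul(2, Pow(-8, 2)), Mul(-1, 5)) = Add(Mul(2, 64), -5) = Add(128, -5) = 123)
Add(W, Mul(Function('f')(Mul(0, 6)), V)) = Add(123, Mul(Add(-6, Mul(-1, Mul(0, 6))), -201)) = Add(123, Mul(Add(-6, Mul(-1, 0)), -201)) = Add(123, Mul(Add(-6, 0), -201)) = Add(123, Mul(-6, -201)) = Add(123, 1206) = 1329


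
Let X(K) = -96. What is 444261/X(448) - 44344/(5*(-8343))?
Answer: -6176030197/1334880 ≈ -4626.7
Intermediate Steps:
444261/X(448) - 44344/(5*(-8343)) = 444261/(-96) - 44344/(5*(-8343)) = 444261*(-1/96) - 44344/(-41715) = -148087/32 - 44344*(-1/41715) = -148087/32 + 44344/41715 = -6176030197/1334880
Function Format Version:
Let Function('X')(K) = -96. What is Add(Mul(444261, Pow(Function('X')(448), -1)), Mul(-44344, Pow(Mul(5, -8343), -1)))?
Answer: Rational(-6176030197, 1334880) ≈ -4626.7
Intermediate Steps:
Add(Mul(444261, Pow(Function('X')(448), -1)), Mul(-44344, Pow(Mul(5, -8343), -1))) = Add(Mul(444261, Pow(-96, -1)), Mul(-44344, Pow(Mul(5, -8343), -1))) = Add(Mul(444261, Rational(-1, 96)), Mul(-44344, Pow(-41715, -1))) = Add(Rational(-148087, 32), Mul(-44344, Rational(-1, 41715))) = Add(Rational(-148087, 32), Rational(44344, 41715)) = Rational(-6176030197, 1334880)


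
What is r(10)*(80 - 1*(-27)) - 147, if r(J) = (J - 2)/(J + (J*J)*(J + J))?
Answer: -147307/1005 ≈ -146.57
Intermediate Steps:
r(J) = (-2 + J)/(J + 2*J**3) (r(J) = (-2 + J)/(J + J**2*(2*J)) = (-2 + J)/(J + 2*J**3))
r(10)*(80 - 1*(-27)) - 147 = ((-2 + 10)/(10 + 2*10**3))*(80 - 1*(-27)) - 147 = (8/(10 + 2*1000))*(80 + 27) - 147 = (8/(10 + 2000))*107 - 147 = (8/2010)*107 - 147 = ((1/2010)*8)*107 - 147 = (4/1005)*107 - 147 = 428/1005 - 147 = -147307/1005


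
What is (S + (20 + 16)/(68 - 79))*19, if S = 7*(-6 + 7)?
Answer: 779/11 ≈ 70.818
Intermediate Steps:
S = 7 (S = 7*1 = 7)
(S + (20 + 16)/(68 - 79))*19 = (7 + (20 + 16)/(68 - 79))*19 = (7 + 36/(-11))*19 = (7 + 36*(-1/11))*19 = (7 - 36/11)*19 = (41/11)*19 = 779/11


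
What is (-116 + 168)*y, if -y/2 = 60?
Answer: -6240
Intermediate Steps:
y = -120 (y = -2*60 = -120)
(-116 + 168)*y = (-116 + 168)*(-120) = 52*(-120) = -6240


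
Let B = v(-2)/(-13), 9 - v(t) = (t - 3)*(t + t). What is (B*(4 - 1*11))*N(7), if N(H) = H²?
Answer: -3773/13 ≈ -290.23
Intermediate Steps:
v(t) = 9 - 2*t*(-3 + t) (v(t) = 9 - (t - 3)*(t + t) = 9 - (-3 + t)*2*t = 9 - 2*t*(-3 + t))
B = 11/13 (B = (9 - 2*(-2)² + 6*(-2))/(-13) = (9 - 2*4 - 12)*(-1/13) = (9 - 8 - 12)*(-1/13) = -11*(-1/13) = 11/13 ≈ 0.84615)
(B*(4 - 1*11))*N(7) = (11*(4 - 1*11)/13)*7² = (11*(4 - 11)/13)*49 = ((11/13)*(-7))*49 = -77/13*49 = -3773/13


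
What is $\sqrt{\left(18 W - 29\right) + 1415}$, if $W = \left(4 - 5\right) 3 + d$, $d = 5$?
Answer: $3 \sqrt{158} \approx 37.709$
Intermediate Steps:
$W = 2$ ($W = \left(4 - 5\right) 3 + 5 = \left(-1\right) 3 + 5 = -3 + 5 = 2$)
$\sqrt{\left(18 W - 29\right) + 1415} = \sqrt{\left(18 \cdot 2 - 29\right) + 1415} = \sqrt{\left(36 - 29\right) + 1415} = \sqrt{7 + 1415} = \sqrt{1422} = 3 \sqrt{158}$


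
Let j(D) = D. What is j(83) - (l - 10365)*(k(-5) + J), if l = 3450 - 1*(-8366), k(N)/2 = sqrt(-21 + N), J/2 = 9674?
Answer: -28073865 - 2902*I*sqrt(26) ≈ -2.8074e+7 - 14797.0*I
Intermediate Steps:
J = 19348 (J = 2*9674 = 19348)
k(N) = 2*sqrt(-21 + N)
l = 11816 (l = 3450 + 8366 = 11816)
j(83) - (l - 10365)*(k(-5) + J) = 83 - (11816 - 10365)*(2*sqrt(-21 - 5) + 19348) = 83 - 1451*(2*sqrt(-26) + 19348) = 83 - 1451*(2*(I*sqrt(26)) + 19348) = 83 - 1451*(2*I*sqrt(26) + 19348) = 83 - 1451*(19348 + 2*I*sqrt(26)) = 83 - (28073948 + 2902*I*sqrt(26)) = 83 + (-28073948 - 2902*I*sqrt(26)) = -28073865 - 2902*I*sqrt(26)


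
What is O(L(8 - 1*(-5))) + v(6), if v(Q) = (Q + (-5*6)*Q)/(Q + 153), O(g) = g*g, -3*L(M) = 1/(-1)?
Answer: -469/477 ≈ -0.98323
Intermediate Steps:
L(M) = 1/3 (L(M) = -1/3/(-1) = -1/3*(-1) = 1/3)
O(g) = g**2
v(Q) = -29*Q/(153 + Q) (v(Q) = (Q - 30*Q)/(153 + Q) = (-29*Q)/(153 + Q) = -29*Q/(153 + Q))
O(L(8 - 1*(-5))) + v(6) = (1/3)**2 - 29*6/(153 + 6) = 1/9 - 29*6/159 = 1/9 - 29*6*1/159 = 1/9 - 58/53 = -469/477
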